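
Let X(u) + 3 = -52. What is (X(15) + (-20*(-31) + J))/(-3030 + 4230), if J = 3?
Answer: 71/150 ≈ 0.47333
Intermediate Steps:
X(u) = -55 (X(u) = -3 - 52 = -55)
(X(15) + (-20*(-31) + J))/(-3030 + 4230) = (-55 + (-20*(-31) + 3))/(-3030 + 4230) = (-55 + (620 + 3))/1200 = (-55 + 623)*(1/1200) = 568*(1/1200) = 71/150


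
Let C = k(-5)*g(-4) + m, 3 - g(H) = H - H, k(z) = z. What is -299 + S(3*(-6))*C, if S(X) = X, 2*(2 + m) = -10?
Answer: 97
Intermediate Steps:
m = -7 (m = -2 + (½)*(-10) = -2 - 5 = -7)
g(H) = 3 (g(H) = 3 - (H - H) = 3 - 1*0 = 3 + 0 = 3)
C = -22 (C = -5*3 - 7 = -15 - 7 = -22)
-299 + S(3*(-6))*C = -299 + (3*(-6))*(-22) = -299 - 18*(-22) = -299 + 396 = 97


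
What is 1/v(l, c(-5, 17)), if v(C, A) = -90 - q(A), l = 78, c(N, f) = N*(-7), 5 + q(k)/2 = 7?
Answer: -1/94 ≈ -0.010638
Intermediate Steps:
q(k) = 4 (q(k) = -10 + 2*7 = -10 + 14 = 4)
c(N, f) = -7*N
v(C, A) = -94 (v(C, A) = -90 - 1*4 = -90 - 4 = -94)
1/v(l, c(-5, 17)) = 1/(-94) = -1/94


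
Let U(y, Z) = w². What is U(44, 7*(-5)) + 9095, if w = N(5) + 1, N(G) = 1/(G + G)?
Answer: 909621/100 ≈ 9096.2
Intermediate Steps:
N(G) = 1/(2*G)
w = 11/10 (w = (½)/5 + 1 = (½)*(⅕) + 1 = ⅒ + 1 = 11/10 ≈ 1.1000)
U(y, Z) = 121/100 (U(y, Z) = (11/10)² = 121/100)
U(44, 7*(-5)) + 9095 = 121/100 + 9095 = 909621/100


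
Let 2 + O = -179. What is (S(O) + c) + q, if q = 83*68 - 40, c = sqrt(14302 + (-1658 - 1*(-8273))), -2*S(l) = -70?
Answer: 5639 + sqrt(20917) ≈ 5783.6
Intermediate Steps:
O = -181 (O = -2 - 179 = -181)
S(l) = 35 (S(l) = -1/2*(-70) = 35)
c = sqrt(20917) (c = sqrt(14302 + (-1658 + 8273)) = sqrt(14302 + 6615) = sqrt(20917) ≈ 144.63)
q = 5604 (q = 5644 - 40 = 5604)
(S(O) + c) + q = (35 + sqrt(20917)) + 5604 = 5639 + sqrt(20917)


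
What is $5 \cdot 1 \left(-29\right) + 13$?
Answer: $-132$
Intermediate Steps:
$5 \cdot 1 \left(-29\right) + 13 = 5 \left(-29\right) + 13 = -145 + 13 = -132$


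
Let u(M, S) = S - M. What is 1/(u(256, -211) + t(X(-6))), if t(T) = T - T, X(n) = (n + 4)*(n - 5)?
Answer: -1/467 ≈ -0.0021413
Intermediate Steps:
X(n) = (-5 + n)*(4 + n) (X(n) = (4 + n)*(-5 + n) = (-5 + n)*(4 + n))
t(T) = 0
1/(u(256, -211) + t(X(-6))) = 1/((-211 - 1*256) + 0) = 1/((-211 - 256) + 0) = 1/(-467 + 0) = 1/(-467) = -1/467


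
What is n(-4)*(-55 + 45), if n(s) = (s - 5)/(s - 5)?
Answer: -10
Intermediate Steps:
n(s) = 1 (n(s) = (-5 + s)/(-5 + s) = 1)
n(-4)*(-55 + 45) = 1*(-55 + 45) = 1*(-10) = -10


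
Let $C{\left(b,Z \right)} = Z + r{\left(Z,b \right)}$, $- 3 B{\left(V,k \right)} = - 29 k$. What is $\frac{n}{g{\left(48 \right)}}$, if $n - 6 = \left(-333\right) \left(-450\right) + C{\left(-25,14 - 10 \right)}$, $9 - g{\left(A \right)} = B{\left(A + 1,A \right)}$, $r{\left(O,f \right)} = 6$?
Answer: $- \frac{149866}{455} \approx -329.38$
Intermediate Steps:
$B{\left(V,k \right)} = \frac{29 k}{3}$ ($B{\left(V,k \right)} = - \frac{\left(-29\right) k}{3} = \frac{29 k}{3}$)
$C{\left(b,Z \right)} = 6 + Z$ ($C{\left(b,Z \right)} = Z + 6 = 6 + Z$)
$g{\left(A \right)} = 9 - \frac{29 A}{3}$
$n = 149866$ ($n = 6 + \left(\left(-333\right) \left(-450\right) + \left(6 + \left(14 - 10\right)\right)\right) = 6 + \left(149850 + \left(6 + 4\right)\right) = 6 + \left(149850 + 10\right) = 6 + 149860 = 149866$)
$\frac{n}{g{\left(48 \right)}} = \frac{149866}{9 - 464} = \frac{149866}{-455} = 149866 \left(- \frac{1}{455}\right) = - \frac{149866}{455}$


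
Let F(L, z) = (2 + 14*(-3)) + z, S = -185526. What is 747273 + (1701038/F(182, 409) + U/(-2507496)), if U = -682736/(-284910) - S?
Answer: 5505819232010238691/7322709524940 ≈ 7.5188e+5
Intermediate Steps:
U = 26429447698/142455 (U = -682736/(-284910) - 1*(-185526) = -682736*(-1/284910) + 185526 = 341368/142455 + 185526 = 26429447698/142455 ≈ 1.8553e+5)
F(L, z) = -40 + z (F(L, z) = (2 - 42) + z = -40 + z)
747273 + (1701038/F(182, 409) + U/(-2507496)) = 747273 + (1701038/(-40 + 409) + (26429447698/142455)/(-2507496)) = 747273 + (1701038/369 + (26429447698/142455)*(-1/2507496)) = 747273 + (1701038*(1/369) - 13214723849/178602671340) = 747273 + (1701038/369 - 13214723849/178602671340) = 747273 + 33756117179750071/7322709524940 = 5505819232010238691/7322709524940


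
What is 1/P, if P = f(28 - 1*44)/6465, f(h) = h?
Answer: -6465/16 ≈ -404.06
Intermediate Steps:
P = -16/6465 (P = (28 - 1*44)/6465 = (28 - 44)*(1/6465) = -16*1/6465 = -16/6465 ≈ -0.0024749)
1/P = 1/(-16/6465) = -6465/16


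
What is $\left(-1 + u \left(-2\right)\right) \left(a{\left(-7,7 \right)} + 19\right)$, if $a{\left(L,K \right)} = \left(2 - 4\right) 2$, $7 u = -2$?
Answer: $- \frac{45}{7} \approx -6.4286$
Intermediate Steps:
$u = - \frac{2}{7}$ ($u = \frac{1}{7} \left(-2\right) = - \frac{2}{7} \approx -0.28571$)
$a{\left(L,K \right)} = -4$ ($a{\left(L,K \right)} = \left(-2\right) 2 = -4$)
$\left(-1 + u \left(-2\right)\right) \left(a{\left(-7,7 \right)} + 19\right) = \left(-1 - - \frac{4}{7}\right) \left(-4 + 19\right) = \left(-1 + \frac{4}{7}\right) 15 = \left(- \frac{3}{7}\right) 15 = - \frac{45}{7}$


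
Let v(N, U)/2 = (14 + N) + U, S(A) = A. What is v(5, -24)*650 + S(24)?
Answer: -6476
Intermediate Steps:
v(N, U) = 28 + 2*N + 2*U (v(N, U) = 2*((14 + N) + U) = 2*(14 + N + U) = 28 + 2*N + 2*U)
v(5, -24)*650 + S(24) = (28 + 2*5 + 2*(-24))*650 + 24 = (28 + 10 - 48)*650 + 24 = -10*650 + 24 = -6500 + 24 = -6476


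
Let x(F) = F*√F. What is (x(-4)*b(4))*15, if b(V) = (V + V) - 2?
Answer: -720*I ≈ -720.0*I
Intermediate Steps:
x(F) = F^(3/2)
b(V) = -2 + 2*V (b(V) = 2*V - 2 = -2 + 2*V)
(x(-4)*b(4))*15 = ((-4)^(3/2)*(-2 + 2*4))*15 = ((-8*I)*(-2 + 8))*15 = (-8*I*6)*15 = -48*I*15 = -720*I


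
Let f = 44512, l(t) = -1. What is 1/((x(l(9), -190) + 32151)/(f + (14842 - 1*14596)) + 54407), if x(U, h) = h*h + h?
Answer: 6394/347888081 ≈ 1.8379e-5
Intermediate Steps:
x(U, h) = h + h**2 (x(U, h) = h**2 + h = h + h**2)
1/((x(l(9), -190) + 32151)/(f + (14842 - 1*14596)) + 54407) = 1/((-190*(1 - 190) + 32151)/(44512 + (14842 - 1*14596)) + 54407) = 1/((-190*(-189) + 32151)/(44512 + (14842 - 14596)) + 54407) = 1/((35910 + 32151)/(44512 + 246) + 54407) = 1/(68061/44758 + 54407) = 1/(68061*(1/44758) + 54407) = 1/(9723/6394 + 54407) = 1/(347888081/6394) = 6394/347888081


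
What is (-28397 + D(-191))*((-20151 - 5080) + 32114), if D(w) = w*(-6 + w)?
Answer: 63530090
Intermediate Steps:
(-28397 + D(-191))*((-20151 - 5080) + 32114) = (-28397 - 191*(-6 - 191))*((-20151 - 5080) + 32114) = (-28397 - 191*(-197))*(-25231 + 32114) = (-28397 + 37627)*6883 = 9230*6883 = 63530090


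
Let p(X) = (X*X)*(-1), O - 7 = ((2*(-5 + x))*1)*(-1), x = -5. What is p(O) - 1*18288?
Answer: -19017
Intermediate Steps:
O = 27 (O = 7 + ((2*(-5 - 5))*1)*(-1) = 7 + ((2*(-10))*1)*(-1) = 7 - 20*1*(-1) = 7 - 20*(-1) = 7 + 20 = 27)
p(X) = -X² (p(X) = X²*(-1) = -X²)
p(O) - 1*18288 = -1*27² - 1*18288 = -1*729 - 18288 = -729 - 18288 = -19017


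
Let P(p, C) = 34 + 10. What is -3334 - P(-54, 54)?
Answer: -3378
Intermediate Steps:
P(p, C) = 44
-3334 - P(-54, 54) = -3334 - 1*44 = -3334 - 44 = -3378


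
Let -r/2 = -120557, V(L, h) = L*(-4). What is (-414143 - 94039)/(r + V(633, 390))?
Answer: -254091/119291 ≈ -2.1300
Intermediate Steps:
V(L, h) = -4*L
r = 241114 (r = -2*(-120557) = 241114)
(-414143 - 94039)/(r + V(633, 390)) = (-414143 - 94039)/(241114 - 4*633) = -508182/(241114 - 2532) = -508182/238582 = -508182*1/238582 = -254091/119291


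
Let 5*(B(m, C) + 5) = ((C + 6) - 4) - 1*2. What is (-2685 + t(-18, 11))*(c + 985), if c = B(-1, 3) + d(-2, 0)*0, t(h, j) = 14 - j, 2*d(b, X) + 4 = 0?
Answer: -13149846/5 ≈ -2.6300e+6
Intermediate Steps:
d(b, X) = -2 (d(b, X) = -2 + (½)*0 = -2 + 0 = -2)
B(m, C) = -5 + C/5 (B(m, C) = -5 + (((C + 6) - 4) - 1*2)/5 = -5 + (((6 + C) - 4) - 2)/5 = -5 + ((2 + C) - 2)/5 = -5 + C/5)
c = -22/5 (c = (-5 + (⅕)*3) - 2*0 = (-5 + ⅗) + 0 = -22/5 + 0 = -22/5 ≈ -4.4000)
(-2685 + t(-18, 11))*(c + 985) = (-2685 + (14 - 1*11))*(-22/5 + 985) = (-2685 + (14 - 11))*(4903/5) = (-2685 + 3)*(4903/5) = -2682*4903/5 = -13149846/5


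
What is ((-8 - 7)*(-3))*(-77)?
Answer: -3465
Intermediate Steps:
((-8 - 7)*(-3))*(-77) = -15*(-3)*(-77) = 45*(-77) = -3465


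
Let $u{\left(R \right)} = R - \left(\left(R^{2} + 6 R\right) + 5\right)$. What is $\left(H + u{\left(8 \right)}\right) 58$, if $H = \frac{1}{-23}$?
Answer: $- \frac{145464}{23} \approx -6324.5$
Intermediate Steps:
$H = - \frac{1}{23} \approx -0.043478$
$u{\left(R \right)} = -5 - R^{2} - 5 R$ ($u{\left(R \right)} = R - \left(5 + R^{2} + 6 R\right) = -5 - R^{2} - 5 R$)
$\left(H + u{\left(8 \right)}\right) 58 = \left(- \frac{1}{23} - 109\right) 58 = \left(- \frac{2508}{23}\right) 58 = - \frac{145464}{23}$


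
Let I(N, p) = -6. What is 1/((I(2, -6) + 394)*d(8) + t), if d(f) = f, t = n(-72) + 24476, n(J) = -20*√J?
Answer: 1379/38034260 + 3*I*√2/19017130 ≈ 3.6257e-5 + 2.231e-7*I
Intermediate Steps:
t = 24476 - 120*I*√2 (t = -120*I*√2 + 24476 = 24476 - 120*I*√2 ≈ 24476.0 - 169.71*I)
1/((I(2, -6) + 394)*d(8) + t) = 1/((-6 + 394)*8 + (24476 - 120*I*√2)) = 1/(388*8 + (24476 - 120*I*√2)) = 1/(3104 + (24476 - 120*I*√2)) = 1/(27580 - 120*I*√2)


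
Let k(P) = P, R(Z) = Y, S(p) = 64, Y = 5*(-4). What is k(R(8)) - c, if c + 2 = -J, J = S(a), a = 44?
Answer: 46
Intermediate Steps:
Y = -20
R(Z) = -20
J = 64
c = -66 (c = -2 - 1*64 = -2 - 64 = -66)
k(R(8)) - c = -20 - 1*(-66) = -20 + 66 = 46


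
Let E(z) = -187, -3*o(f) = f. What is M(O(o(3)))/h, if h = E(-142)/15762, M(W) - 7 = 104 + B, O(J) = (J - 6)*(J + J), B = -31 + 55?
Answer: -2127870/187 ≈ -11379.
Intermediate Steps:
o(f) = -f/3
B = 24
O(J) = 2*J*(-6 + J) (O(J) = (-6 + J)*(2*J) = 2*J*(-6 + J))
M(W) = 135 (M(W) = 7 + (104 + 24) = 7 + 128 = 135)
h = -187/15762 ≈ -0.011864
M(O(o(3)))/h = 135/(-187/15762) = 135*(-15762/187) = -2127870/187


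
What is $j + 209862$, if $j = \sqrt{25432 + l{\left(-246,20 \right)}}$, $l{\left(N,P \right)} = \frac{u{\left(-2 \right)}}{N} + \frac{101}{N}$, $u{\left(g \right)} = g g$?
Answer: $209862 + \frac{\sqrt{171001898}}{82} \approx 2.1002 \cdot 10^{5}$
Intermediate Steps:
$u{\left(g \right)} = g^{2}$
$l{\left(N,P \right)} = \frac{105}{N}$ ($l{\left(N,P \right)} = \frac{\left(-2\right)^{2}}{N} + \frac{101}{N} = \frac{4}{N} + \frac{101}{N} = \frac{105}{N}$)
$j = \frac{\sqrt{171001898}}{82}$ ($j = \sqrt{25432 + \frac{105}{-246}} = \sqrt{25432 + 105 \left(- \frac{1}{246}\right)} = \sqrt{25432 - \frac{35}{82}} = \sqrt{\frac{2085389}{82}} = \frac{\sqrt{171001898}}{82} \approx 159.47$)
$j + 209862 = \frac{\sqrt{171001898}}{82} + 209862 = 209862 + \frac{\sqrt{171001898}}{82}$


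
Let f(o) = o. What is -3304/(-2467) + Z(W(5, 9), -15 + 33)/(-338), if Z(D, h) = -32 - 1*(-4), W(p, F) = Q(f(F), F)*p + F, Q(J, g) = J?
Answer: 592914/416923 ≈ 1.4221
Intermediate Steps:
W(p, F) = F + F*p (W(p, F) = F*p + F = F + F*p)
Z(D, h) = -28 (Z(D, h) = -32 + 4 = -28)
-3304/(-2467) + Z(W(5, 9), -15 + 33)/(-338) = -3304/(-2467) - 28/(-338) = -3304*(-1/2467) - 28*(-1/338) = 3304/2467 + 14/169 = 592914/416923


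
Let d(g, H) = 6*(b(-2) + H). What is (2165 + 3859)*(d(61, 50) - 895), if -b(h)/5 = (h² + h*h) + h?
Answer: -4668600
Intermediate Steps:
b(h) = -10*h² - 5*h (b(h) = -5*((h² + h*h) + h) = -5*((h² + h²) + h) = -5*(2*h² + h) = -5*(h + 2*h²) = -10*h² - 5*h)
d(g, H) = -180 + 6*H (d(g, H) = 6*(-5*(-2)*(1 + 2*(-2)) + H) = 6*(-5*(-2)*(1 - 4) + H) = 6*(-5*(-2)*(-3) + H) = 6*(-30 + H) = -180 + 6*H)
(2165 + 3859)*(d(61, 50) - 895) = (2165 + 3859)*((-180 + 6*50) - 895) = 6024*((-180 + 300) - 895) = 6024*(120 - 895) = 6024*(-775) = -4668600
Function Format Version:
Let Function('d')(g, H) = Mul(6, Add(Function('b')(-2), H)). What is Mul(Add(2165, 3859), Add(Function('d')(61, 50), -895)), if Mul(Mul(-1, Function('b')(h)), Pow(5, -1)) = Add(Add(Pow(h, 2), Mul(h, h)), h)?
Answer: -4668600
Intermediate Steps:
Function('b')(h) = Add(Mul(-10, Pow(h, 2)), Mul(-5, h)) (Function('b')(h) = Mul(-5, Add(Add(Pow(h, 2), Mul(h, h)), h)) = Mul(-5, Add(Add(Pow(h, 2), Pow(h, 2)), h)) = Mul(-5, Add(Mul(2, Pow(h, 2)), h)) = Mul(-5, Add(h, Mul(2, Pow(h, 2)))) = Add(Mul(-10, Pow(h, 2)), Mul(-5, h)))
Function('d')(g, H) = Add(-180, Mul(6, H)) (Function('d')(g, H) = Mul(6, Add(Mul(-5, -2, Add(1, Mul(2, -2))), H)) = Mul(6, Add(Mul(-5, -2, Add(1, -4)), H)) = Mul(6, Add(Mul(-5, -2, -3), H)) = Mul(6, Add(-30, H)) = Add(-180, Mul(6, H)))
Mul(Add(2165, 3859), Add(Function('d')(61, 50), -895)) = Mul(Add(2165, 3859), Add(Add(-180, Mul(6, 50)), -895)) = Mul(6024, Add(Add(-180, 300), -895)) = Mul(6024, Add(120, -895)) = Mul(6024, -775) = -4668600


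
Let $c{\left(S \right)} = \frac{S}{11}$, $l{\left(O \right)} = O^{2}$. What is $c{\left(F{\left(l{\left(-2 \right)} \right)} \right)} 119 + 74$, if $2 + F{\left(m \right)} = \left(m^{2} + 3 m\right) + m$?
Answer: $\frac{4384}{11} \approx 398.55$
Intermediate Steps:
$F{\left(m \right)} = -2 + m^{2} + 4 m$ ($F{\left(m \right)} = -2 + \left(\left(m^{2} + 3 m\right) + m\right) = -2 + \left(m^{2} + 4 m\right) = -2 + m^{2} + 4 m$)
$c{\left(S \right)} = \frac{S}{11}$ ($c{\left(S \right)} = S \frac{1}{11} = \frac{S}{11}$)
$c{\left(F{\left(l{\left(-2 \right)} \right)} \right)} 119 + 74 = \frac{-2 + \left(\left(-2\right)^{2}\right)^{2} + 4 \left(-2\right)^{2}}{11} \cdot 119 + 74 = \frac{-2 + 4^{2} + 4 \cdot 4}{11} \cdot 119 + 74 = \frac{-2 + 16 + 16}{11} \cdot 119 + 74 = \frac{1}{11} \cdot 30 \cdot 119 + 74 = \frac{30}{11} \cdot 119 + 74 = \frac{3570}{11} + 74 = \frac{4384}{11}$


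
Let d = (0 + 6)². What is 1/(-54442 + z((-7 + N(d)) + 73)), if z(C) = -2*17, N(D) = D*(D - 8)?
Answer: -1/54476 ≈ -1.8357e-5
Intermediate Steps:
d = 36 (d = 6² = 36)
N(D) = D*(-8 + D)
z(C) = -34
1/(-54442 + z((-7 + N(d)) + 73)) = 1/(-54442 - 34) = 1/(-54476) = -1/54476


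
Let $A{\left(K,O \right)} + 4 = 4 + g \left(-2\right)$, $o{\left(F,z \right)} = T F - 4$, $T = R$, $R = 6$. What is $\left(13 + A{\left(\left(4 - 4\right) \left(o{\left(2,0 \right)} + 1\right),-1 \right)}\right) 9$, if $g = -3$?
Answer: $171$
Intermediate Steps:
$T = 6$
$o{\left(F,z \right)} = -4 + 6 F$ ($o{\left(F,z \right)} = 6 F - 4 = -4 + 6 F$)
$A{\left(K,O \right)} = 6$ ($A{\left(K,O \right)} = -4 + \left(4 - -6\right) = -4 + \left(4 + 6\right) = -4 + 10 = 6$)
$\left(13 + A{\left(\left(4 - 4\right) \left(o{\left(2,0 \right)} + 1\right),-1 \right)}\right) 9 = \left(13 + 6\right) 9 = 19 \cdot 9 = 171$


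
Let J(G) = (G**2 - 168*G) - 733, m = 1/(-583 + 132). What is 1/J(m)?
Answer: -203401/149017164 ≈ -0.0013650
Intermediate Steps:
m = -1/451 (m = 1/(-451) = -1/451 ≈ -0.0022173)
J(G) = -733 + G**2 - 168*G
1/J(m) = 1/(-733 + (-1/451)**2 - 168*(-1/451)) = 1/(-733 + 1/203401 + 168/451) = 1/(-149017164/203401) = -203401/149017164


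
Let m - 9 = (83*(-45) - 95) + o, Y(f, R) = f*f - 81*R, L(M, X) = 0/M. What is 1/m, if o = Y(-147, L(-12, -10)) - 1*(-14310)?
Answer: 1/32098 ≈ 3.1155e-5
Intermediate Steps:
L(M, X) = 0
Y(f, R) = f² - 81*R
o = 35919 (o = ((-147)² - 81*0) - 1*(-14310) = (21609 + 0) + 14310 = 21609 + 14310 = 35919)
m = 32098 (m = 9 + ((83*(-45) - 95) + 35919) = 9 + ((-3735 - 95) + 35919) = 9 + (-3830 + 35919) = 9 + 32089 = 32098)
1/m = 1/32098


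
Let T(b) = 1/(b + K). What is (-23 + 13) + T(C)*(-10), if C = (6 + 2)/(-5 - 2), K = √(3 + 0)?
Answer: -1390/83 - 490*√3/83 ≈ -26.972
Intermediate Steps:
K = √3 ≈ 1.7320
C = -8/7 (C = 8/(-7) = 8*(-⅐) = -8/7 ≈ -1.1429)
T(b) = 1/(b + √3)
(-23 + 13) + T(C)*(-10) = (-23 + 13) - 10/(-8/7 + √3) = -10 - 10/(-8/7 + √3)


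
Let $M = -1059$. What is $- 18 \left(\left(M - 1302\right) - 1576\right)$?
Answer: $70866$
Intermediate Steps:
$- 18 \left(\left(M - 1302\right) - 1576\right) = - 18 \left(\left(-1059 - 1302\right) - 1576\right) = - 18 \left(-2361 - 1576\right) = \left(-18\right) \left(-3937\right) = 70866$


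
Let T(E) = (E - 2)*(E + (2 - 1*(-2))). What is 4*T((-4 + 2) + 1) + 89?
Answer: 53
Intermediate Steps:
T(E) = (-2 + E)*(4 + E) (T(E) = (-2 + E)*(E + (2 + 2)) = (-2 + E)*(E + 4) = (-2 + E)*(4 + E))
4*T((-4 + 2) + 1) + 89 = 4*(-8 + ((-4 + 2) + 1)**2 + 2*((-4 + 2) + 1)) + 89 = 4*(-8 + (-2 + 1)**2 + 2*(-2 + 1)) + 89 = 4*(-8 + (-1)**2 + 2*(-1)) + 89 = 4*(-8 + 1 - 2) + 89 = 4*(-9) + 89 = -36 + 89 = 53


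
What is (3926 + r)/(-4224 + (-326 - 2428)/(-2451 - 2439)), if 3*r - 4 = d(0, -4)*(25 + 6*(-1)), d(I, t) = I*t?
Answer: -9602330/10326303 ≈ -0.92989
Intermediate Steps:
r = 4/3 (r = 4/3 + ((0*(-4))*(25 + 6*(-1)))/3 = 4/3 + (0*(25 - 6))/3 = 4/3 + (0*19)/3 = 4/3 + (⅓)*0 = 4/3 + 0 = 4/3 ≈ 1.3333)
(3926 + r)/(-4224 + (-326 - 2428)/(-2451 - 2439)) = (3926 + 4/3)/(-4224 + (-326 - 2428)/(-2451 - 2439)) = 11782/(3*(-4224 - 2754/(-4890))) = 11782/(3*(-4224 - 2754*(-1/4890))) = 11782/(3*(-4224 + 459/815)) = 11782/(3*(-3442101/815)) = (11782/3)*(-815/3442101) = -9602330/10326303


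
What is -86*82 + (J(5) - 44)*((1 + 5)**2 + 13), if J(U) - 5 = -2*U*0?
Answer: -8963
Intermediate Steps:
J(U) = 5 (J(U) = 5 - 2*U*0 = 5 + 0 = 5)
-86*82 + (J(5) - 44)*((1 + 5)**2 + 13) = -86*82 + (5 - 44)*((1 + 5)**2 + 13) = -7052 - 39*(6**2 + 13) = -7052 - 39*(36 + 13) = -7052 - 39*49 = -7052 - 1911 = -8963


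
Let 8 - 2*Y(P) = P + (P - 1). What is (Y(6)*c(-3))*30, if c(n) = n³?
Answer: 1215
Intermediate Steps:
Y(P) = 9/2 - P (Y(P) = 4 - (P + (P - 1))/2 = 4 - (P + (-1 + P))/2 = 4 - (-1 + 2*P)/2 = 4 + (½ - P) = 9/2 - P)
(Y(6)*c(-3))*30 = ((9/2 - 1*6)*(-3)³)*30 = ((9/2 - 6)*(-27))*30 = -3/2*(-27)*30 = (81/2)*30 = 1215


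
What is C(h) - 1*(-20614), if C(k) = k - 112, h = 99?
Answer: 20601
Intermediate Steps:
C(k) = -112 + k
C(h) - 1*(-20614) = (-112 + 99) - 1*(-20614) = -13 + 20614 = 20601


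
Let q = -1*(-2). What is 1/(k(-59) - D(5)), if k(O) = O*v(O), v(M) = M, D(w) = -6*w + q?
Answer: 1/3509 ≈ 0.00028498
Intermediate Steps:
q = 2
D(w) = 2 - 6*w (D(w) = -6*w + 2 = 2 - 6*w)
k(O) = O² (k(O) = O*O = O²)
1/(k(-59) - D(5)) = 1/((-59)² - (2 - 6*5)) = 1/(3481 - (2 - 30)) = 1/(3481 - 1*(-28)) = 1/(3481 + 28) = 1/3509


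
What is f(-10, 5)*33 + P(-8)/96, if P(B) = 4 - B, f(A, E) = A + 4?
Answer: -1583/8 ≈ -197.88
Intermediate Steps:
f(A, E) = 4 + A
f(-10, 5)*33 + P(-8)/96 = (4 - 10)*33 + (4 - 1*(-8))/96 = -6*33 + (4 + 8)*(1/96) = -198 + 12*(1/96) = -198 + 1/8 = -1583/8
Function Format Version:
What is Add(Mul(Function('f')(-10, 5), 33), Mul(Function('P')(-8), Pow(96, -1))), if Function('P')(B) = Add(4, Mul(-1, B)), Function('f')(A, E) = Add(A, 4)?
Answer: Rational(-1583, 8) ≈ -197.88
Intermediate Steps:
Function('f')(A, E) = Add(4, A)
Add(Mul(Function('f')(-10, 5), 33), Mul(Function('P')(-8), Pow(96, -1))) = Add(Mul(Add(4, -10), 33), Mul(Add(4, Mul(-1, -8)), Pow(96, -1))) = Add(Mul(-6, 33), Mul(Add(4, 8), Rational(1, 96))) = Add(-198, Mul(12, Rational(1, 96))) = Add(-198, Rational(1, 8)) = Rational(-1583, 8)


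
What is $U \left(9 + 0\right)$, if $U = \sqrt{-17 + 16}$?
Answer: $9 i \approx 9.0 i$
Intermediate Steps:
$U = i$ ($U = \sqrt{-1} = i \approx 1.0 i$)
$U \left(9 + 0\right) = i \left(9 + 0\right) = i 9 = 9 i$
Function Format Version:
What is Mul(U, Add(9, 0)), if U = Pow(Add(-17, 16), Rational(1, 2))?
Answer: Mul(9, I) ≈ Mul(9.0000, I)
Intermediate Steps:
U = I (U = Pow(-1, Rational(1, 2)) = I ≈ Mul(1.0000, I))
Mul(U, Add(9, 0)) = Mul(I, Add(9, 0)) = Mul(I, 9) = Mul(9, I)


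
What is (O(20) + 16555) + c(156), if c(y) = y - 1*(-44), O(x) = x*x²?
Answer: 24755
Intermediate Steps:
O(x) = x³
c(y) = 44 + y (c(y) = y + 44 = 44 + y)
(O(20) + 16555) + c(156) = (20³ + 16555) + (44 + 156) = (8000 + 16555) + 200 = 24555 + 200 = 24755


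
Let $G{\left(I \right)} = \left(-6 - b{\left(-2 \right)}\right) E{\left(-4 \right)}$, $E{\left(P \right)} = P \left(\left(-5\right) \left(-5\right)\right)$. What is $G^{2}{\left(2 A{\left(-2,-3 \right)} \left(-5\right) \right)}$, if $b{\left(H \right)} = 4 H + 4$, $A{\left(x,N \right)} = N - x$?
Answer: $40000$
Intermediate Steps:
$b{\left(H \right)} = 4 + 4 H$
$E{\left(P \right)} = 25 P$ ($E{\left(P \right)} = P 25 = 25 P$)
$G{\left(I \right)} = 200$ ($G{\left(I \right)} = \left(-6 - \left(4 + 4 \left(-2\right)\right)\right) 25 \left(-4\right) = \left(-6 - \left(4 - 8\right)\right) \left(-100\right) = \left(-6 - -4\right) \left(-100\right) = \left(-6 + 4\right) \left(-100\right) = \left(-2\right) \left(-100\right) = 200$)
$G^{2}{\left(2 A{\left(-2,-3 \right)} \left(-5\right) \right)} = 200^{2} = 40000$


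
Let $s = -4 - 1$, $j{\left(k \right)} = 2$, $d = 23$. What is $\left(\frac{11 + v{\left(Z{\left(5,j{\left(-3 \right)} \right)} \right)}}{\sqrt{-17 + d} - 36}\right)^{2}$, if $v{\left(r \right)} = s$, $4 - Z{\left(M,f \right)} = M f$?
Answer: $\frac{36}{\left(36 - \sqrt{6}\right)^{2}} \approx 0.031982$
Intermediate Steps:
$Z{\left(M,f \right)} = 4 - M f$
$s = -5$ ($s = -4 - 1 = -5$)
$v{\left(r \right)} = -5$
$\left(\frac{11 + v{\left(Z{\left(5,j{\left(-3 \right)} \right)} \right)}}{\sqrt{-17 + d} - 36}\right)^{2} = \left(\frac{11 - 5}{\sqrt{-17 + 23} - 36}\right)^{2} = \left(\frac{6}{\sqrt{6} - 36}\right)^{2} = \left(\frac{6}{-36 + \sqrt{6}}\right)^{2} = \frac{36}{\left(-36 + \sqrt{6}\right)^{2}}$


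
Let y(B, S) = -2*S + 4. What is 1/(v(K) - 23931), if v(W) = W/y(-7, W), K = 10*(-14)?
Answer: -71/1699136 ≈ -4.1786e-5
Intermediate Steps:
K = -140
y(B, S) = 4 - 2*S
v(W) = W/(4 - 2*W)
1/(v(K) - 23931) = 1/(-1*(-140)/(-4 + 2*(-140)) - 23931) = 1/(-1*(-140)/(-4 - 280) - 23931) = 1/(-1*(-140)/(-284) - 23931) = 1/(-1*(-140)*(-1/284) - 23931) = 1/(-35/71 - 23931) = 1/(-1699136/71) = -71/1699136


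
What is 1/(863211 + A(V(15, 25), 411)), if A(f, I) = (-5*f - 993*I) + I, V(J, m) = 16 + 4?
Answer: 1/455399 ≈ 2.1959e-6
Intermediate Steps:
V(J, m) = 20
A(f, I) = -992*I - 5*f (A(f, I) = (-993*I - 5*f) + I = -992*I - 5*f)
1/(863211 + A(V(15, 25), 411)) = 1/(863211 + (-992*411 - 5*20)) = 1/(863211 + (-407712 - 100)) = 1/(863211 - 407812) = 1/455399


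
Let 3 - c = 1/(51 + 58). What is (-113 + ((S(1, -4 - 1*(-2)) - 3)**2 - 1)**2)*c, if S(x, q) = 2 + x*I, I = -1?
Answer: -33904/109 ≈ -311.05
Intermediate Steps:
S(x, q) = 2 - x (S(x, q) = 2 + x*(-1) = 2 - x)
c = 326/109 (c = 3 - 1/(51 + 58) = 3 - 1/109 = 326/109 ≈ 2.9908)
(-113 + ((S(1, -4 - 1*(-2)) - 3)**2 - 1)**2)*c = (-113 + (((2 - 1*1) - 3)**2 - 1)**2)*(326/109) = (-113 + (((2 - 1) - 3)**2 - 1)**2)*(326/109) = (-113 + ((1 - 3)**2 - 1)**2)*(326/109) = (-113 + ((-2)**2 - 1)**2)*(326/109) = (-113 + (4 - 1)**2)*(326/109) = (-113 + 3**2)*(326/109) = (-113 + 9)*(326/109) = -104*326/109 = -33904/109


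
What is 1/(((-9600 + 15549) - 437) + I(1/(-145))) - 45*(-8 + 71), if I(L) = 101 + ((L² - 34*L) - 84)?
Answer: -329574841235/116252156 ≈ -2835.0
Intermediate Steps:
I(L) = 17 + L² - 34*L (I(L) = 101 + (-84 + L² - 34*L) = 17 + L² - 34*L)
1/(((-9600 + 15549) - 437) + I(1/(-145))) - 45*(-8 + 71) = 1/(((-9600 + 15549) - 437) + (17 + (1/(-145))² - 34/(-145))) - 45*(-8 + 71) = 1/((5949 - 437) + (17 + (-1/145)² - 34*(-1/145))) - 45*63 = 1/(5512 + (17 + 1/21025 + 34/145)) - 1*2835 = 1/(5512 + 362356/21025) - 2835 = 1/(116252156/21025) - 2835 = 21025/116252156 - 2835 = -329574841235/116252156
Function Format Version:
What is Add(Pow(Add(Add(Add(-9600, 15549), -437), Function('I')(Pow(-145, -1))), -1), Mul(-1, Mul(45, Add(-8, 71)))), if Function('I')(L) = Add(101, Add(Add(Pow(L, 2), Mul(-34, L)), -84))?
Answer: Rational(-329574841235, 116252156) ≈ -2835.0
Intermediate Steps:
Function('I')(L) = Add(17, Pow(L, 2), Mul(-34, L)) (Function('I')(L) = Add(101, Add(-84, Pow(L, 2), Mul(-34, L))) = Add(17, Pow(L, 2), Mul(-34, L)))
Add(Pow(Add(Add(Add(-9600, 15549), -437), Function('I')(Pow(-145, -1))), -1), Mul(-1, Mul(45, Add(-8, 71)))) = Add(Pow(Add(Add(Add(-9600, 15549), -437), Add(17, Pow(Pow(-145, -1), 2), Mul(-34, Pow(-145, -1)))), -1), Mul(-1, Mul(45, Add(-8, 71)))) = Add(Pow(Add(Add(5949, -437), Add(17, Pow(Rational(-1, 145), 2), Mul(-34, Rational(-1, 145)))), -1), Mul(-1, Mul(45, 63))) = Add(Pow(Add(5512, Add(17, Rational(1, 21025), Rational(34, 145))), -1), Mul(-1, 2835)) = Add(Pow(Add(5512, Rational(362356, 21025)), -1), -2835) = Add(Pow(Rational(116252156, 21025), -1), -2835) = Add(Rational(21025, 116252156), -2835) = Rational(-329574841235, 116252156)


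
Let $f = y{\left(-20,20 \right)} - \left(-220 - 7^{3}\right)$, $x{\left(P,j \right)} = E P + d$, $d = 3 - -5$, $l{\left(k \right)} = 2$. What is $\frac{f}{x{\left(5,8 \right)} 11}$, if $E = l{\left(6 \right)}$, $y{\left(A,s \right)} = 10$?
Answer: $\frac{191}{66} \approx 2.8939$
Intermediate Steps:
$d = 8$ ($d = 3 + 5 = 8$)
$E = 2$
$x{\left(P,j \right)} = 8 + 2 P$ ($x{\left(P,j \right)} = 2 P + 8 = 8 + 2 P$)
$f = 573$ ($f = 10 - \left(-220 - 7^{3}\right) = 10 + \left(343 + 220\right) = 10 + 563 = 573$)
$\frac{f}{x{\left(5,8 \right)} 11} = \frac{573}{\left(8 + 2 \cdot 5\right) 11} = \frac{573}{\left(8 + 10\right) 11} = \frac{573}{18 \cdot 11} = \frac{573}{198} = 573 \cdot \frac{1}{198} = \frac{191}{66}$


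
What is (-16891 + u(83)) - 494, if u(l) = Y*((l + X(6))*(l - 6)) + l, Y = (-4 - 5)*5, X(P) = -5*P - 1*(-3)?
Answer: -211342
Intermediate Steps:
X(P) = 3 - 5*P (X(P) = -5*P + 3 = 3 - 5*P)
Y = -45 (Y = -9*5 = -45)
u(l) = l - 45*(-27 + l)*(-6 + l) (u(l) = -45*(l + (3 - 5*6))*(l - 6) + l = -45*(l + (3 - 30))*(-6 + l) + l = -45*(l - 27)*(-6 + l) + l = -45*(-27 + l)*(-6 + l) + l = l - 45*(-27 + l)*(-6 + l))
(-16891 + u(83)) - 494 = (-16891 + (-7290 - 45*83² + 1486*83)) - 494 = (-16891 + (-7290 - 45*6889 + 123338)) - 494 = (-16891 + (-7290 - 310005 + 123338)) - 494 = (-16891 - 193957) - 494 = -210848 - 494 = -211342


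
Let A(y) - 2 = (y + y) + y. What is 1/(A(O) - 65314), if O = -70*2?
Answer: -1/65732 ≈ -1.5213e-5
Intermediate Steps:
O = -140
A(y) = 2 + 3*y (A(y) = 2 + ((y + y) + y) = 2 + (2*y + y) = 2 + 3*y)
1/(A(O) - 65314) = 1/((2 + 3*(-140)) - 65314) = 1/((2 - 420) - 65314) = 1/(-418 - 65314) = 1/(-65732) = -1/65732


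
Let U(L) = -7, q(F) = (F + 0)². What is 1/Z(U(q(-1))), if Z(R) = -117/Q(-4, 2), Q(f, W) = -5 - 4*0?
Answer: 5/117 ≈ 0.042735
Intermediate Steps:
q(F) = F²
Q(f, W) = -5 (Q(f, W) = -5 + 0 = -5)
Z(R) = 117/5 (Z(R) = -117/(-5) = -117*(-⅕) = 117/5)
1/Z(U(q(-1))) = 1/(117/5) = 5/117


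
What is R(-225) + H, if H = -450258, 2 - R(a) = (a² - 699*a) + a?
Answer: -657931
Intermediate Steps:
R(a) = 2 - a² + 698*a (R(a) = 2 - ((a² - 699*a) + a) = 2 - (a² - 698*a) = 2 + (-a² + 698*a) = 2 - a² + 698*a)
R(-225) + H = (2 - 1*(-225)² + 698*(-225)) - 450258 = (2 - 1*50625 - 157050) - 450258 = (2 - 50625 - 157050) - 450258 = -207673 - 450258 = -657931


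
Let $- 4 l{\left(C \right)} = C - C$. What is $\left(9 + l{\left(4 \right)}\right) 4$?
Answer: $36$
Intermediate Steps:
$l{\left(C \right)} = 0$ ($l{\left(C \right)} = - \frac{C - C}{4} = \left(- \frac{1}{4}\right) 0 = 0$)
$\left(9 + l{\left(4 \right)}\right) 4 = \left(9 + 0\right) 4 = 9 \cdot 4 = 36$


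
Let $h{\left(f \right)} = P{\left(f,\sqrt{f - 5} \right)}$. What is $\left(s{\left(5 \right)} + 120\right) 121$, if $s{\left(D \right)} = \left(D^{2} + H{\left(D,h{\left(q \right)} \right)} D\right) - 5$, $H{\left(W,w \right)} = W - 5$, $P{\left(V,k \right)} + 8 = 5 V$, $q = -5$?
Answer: $16940$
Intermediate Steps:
$P{\left(V,k \right)} = -8 + 5 V$
$h{\left(f \right)} = -8 + 5 f$
$H{\left(W,w \right)} = -5 + W$
$s{\left(D \right)} = -5 + D^{2} + D \left(-5 + D\right)$ ($s{\left(D \right)} = \left(D^{2} + \left(-5 + D\right) D\right) - 5 = \left(D^{2} + D \left(-5 + D\right)\right) - 5 = -5 + D^{2} + D \left(-5 + D\right)$)
$\left(s{\left(5 \right)} + 120\right) 121 = \left(\left(-5 + 5^{2} + 5 \left(-5 + 5\right)\right) + 120\right) 121 = \left(\left(-5 + 25 + 5 \cdot 0\right) + 120\right) 121 = \left(\left(-5 + 25 + 0\right) + 120\right) 121 = \left(20 + 120\right) 121 = 140 \cdot 121 = 16940$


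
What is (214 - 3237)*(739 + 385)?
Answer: -3397852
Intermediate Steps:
(214 - 3237)*(739 + 385) = -3023*1124 = -3397852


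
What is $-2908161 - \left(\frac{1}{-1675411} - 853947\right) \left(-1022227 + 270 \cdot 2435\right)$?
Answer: $- \frac{521895775529519557}{1675411} \approx -3.115 \cdot 10^{11}$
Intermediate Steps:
$-2908161 - \left(\frac{1}{-1675411} - 853947\right) \left(-1022227 + 270 \cdot 2435\right) = -2908161 - \left(- \frac{1}{1675411} - 853947\right) \left(-1022227 + 657450\right) = -2908161 - \left(- \frac{1430712197218}{1675411}\right) \left(-364777\right) = -2908161 - \frac{521890903164590386}{1675411} = - \frac{521895775529519557}{1675411}$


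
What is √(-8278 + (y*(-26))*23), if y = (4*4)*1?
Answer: I*√17846 ≈ 133.59*I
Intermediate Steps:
y = 16 (y = 16*1 = 16)
√(-8278 + (y*(-26))*23) = √(-8278 + (16*(-26))*23) = √(-8278 - 416*23) = √(-8278 - 9568) = √(-17846) = I*√17846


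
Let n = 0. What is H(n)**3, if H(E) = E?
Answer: 0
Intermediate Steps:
H(n)**3 = 0**3 = 0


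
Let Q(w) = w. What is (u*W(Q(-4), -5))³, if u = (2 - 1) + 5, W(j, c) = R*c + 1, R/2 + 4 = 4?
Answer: 216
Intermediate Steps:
R = 0 (R = -8 + 2*4 = -8 + 8 = 0)
W(j, c) = 1 (W(j, c) = 0*c + 1 = 0 + 1 = 1)
u = 6 (u = 1 + 5 = 6)
(u*W(Q(-4), -5))³ = (6*1)³ = 6³ = 216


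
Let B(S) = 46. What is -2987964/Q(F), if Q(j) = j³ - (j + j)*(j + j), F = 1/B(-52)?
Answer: 96945487968/61 ≈ 1.5893e+9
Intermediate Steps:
F = 1/46 ≈ 0.021739
Q(j) = j³ - 4*j² (Q(j) = j³ - 2*j*2*j = j³ - 4*j²)
-2987964/Q(F) = -2987964*2116/(-4 + 1/46) = -2987964/((1/2116)*(-183/46)) = -2987964/(-183/97336) = -2987964*(-97336/183) = 96945487968/61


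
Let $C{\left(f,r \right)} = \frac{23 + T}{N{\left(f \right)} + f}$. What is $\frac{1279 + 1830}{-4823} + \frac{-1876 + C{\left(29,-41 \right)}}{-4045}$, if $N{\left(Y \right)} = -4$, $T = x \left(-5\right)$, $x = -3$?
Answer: $- \frac{88382199}{487725875} \approx -0.18121$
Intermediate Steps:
$T = 15$ ($T = \left(-3\right) \left(-5\right) = 15$)
$C{\left(f,r \right)} = \frac{38}{-4 + f}$ ($C{\left(f,r \right)} = \frac{23 + 15}{-4 + f} = \frac{38}{-4 + f}$)
$\frac{1279 + 1830}{-4823} + \frac{-1876 + C{\left(29,-41 \right)}}{-4045} = \frac{1279 + 1830}{-4823} + \frac{-1876 + \frac{38}{-4 + 29}}{-4045} = 3109 \left(- \frac{1}{4823}\right) + \left(-1876 + \frac{38}{25}\right) \left(- \frac{1}{4045}\right) = - \frac{3109}{4823} + \left(-1876 + 38 \cdot \frac{1}{25}\right) \left(- \frac{1}{4045}\right) = - \frac{3109}{4823} + \left(-1876 + \frac{38}{25}\right) \left(- \frac{1}{4045}\right) = - \frac{3109}{4823} - - \frac{46862}{101125} = - \frac{3109}{4823} + \frac{46862}{101125} = - \frac{88382199}{487725875}$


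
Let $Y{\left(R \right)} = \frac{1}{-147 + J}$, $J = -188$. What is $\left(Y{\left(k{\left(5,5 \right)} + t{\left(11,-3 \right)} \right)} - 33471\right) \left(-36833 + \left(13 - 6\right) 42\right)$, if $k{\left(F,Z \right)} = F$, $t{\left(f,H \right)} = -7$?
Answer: $\frac{409703987654}{335} \approx 1.223 \cdot 10^{9}$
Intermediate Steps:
$Y{\left(R \right)} = - \frac{1}{335}$ ($Y{\left(R \right)} = \frac{1}{-147 - 188} = \frac{1}{-335} = - \frac{1}{335}$)
$\left(Y{\left(k{\left(5,5 \right)} + t{\left(11,-3 \right)} \right)} - 33471\right) \left(-36833 + \left(13 - 6\right) 42\right) = \left(- \frac{1}{335} - 33471\right) \left(-36833 + \left(13 - 6\right) 42\right) = - \frac{11212786 \left(-36833 + 7 \cdot 42\right)}{335} = - \frac{11212786 \left(-36833 + 294\right)}{335} = \left(- \frac{11212786}{335}\right) \left(-36539\right) = \frac{409703987654}{335}$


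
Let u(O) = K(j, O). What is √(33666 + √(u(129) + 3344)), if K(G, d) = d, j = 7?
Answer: √(33666 + √3473) ≈ 183.64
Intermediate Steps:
u(O) = O
√(33666 + √(u(129) + 3344)) = √(33666 + √(129 + 3344)) = √(33666 + √3473)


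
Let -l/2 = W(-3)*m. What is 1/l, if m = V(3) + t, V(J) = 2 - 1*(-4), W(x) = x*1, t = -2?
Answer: 1/24 ≈ 0.041667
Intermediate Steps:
W(x) = x
V(J) = 6 (V(J) = 2 + 4 = 6)
m = 4 (m = 6 - 2 = 4)
l = 24 (l = -(-6)*4 = -2*(-12) = 24)
1/l = 1/24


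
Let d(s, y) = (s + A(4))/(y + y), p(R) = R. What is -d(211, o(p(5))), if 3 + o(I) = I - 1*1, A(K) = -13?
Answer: -99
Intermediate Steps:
o(I) = -4 + I (o(I) = -3 + (I - 1*1) = -3 + (I - 1) = -3 + (-1 + I) = -4 + I)
d(s, y) = (-13 + s)/(2*y) (d(s, y) = (s - 13)/(y + y) = (-13 + s)/((2*y)) = (-13 + s)*(1/(2*y)) = (-13 + s)/(2*y))
-d(211, o(p(5))) = -(-13 + 211)/(2*(-4 + 5)) = -198/(2*1) = -198/2 = -1*99 = -99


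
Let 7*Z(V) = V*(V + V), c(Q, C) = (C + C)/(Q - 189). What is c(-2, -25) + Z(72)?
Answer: 1980638/1337 ≈ 1481.4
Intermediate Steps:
c(Q, C) = 2*C/(-189 + Q) (c(Q, C) = (2*C)/(-189 + Q) = 2*C/(-189 + Q))
Z(V) = 2*V²/7 (Z(V) = (V*(V + V))/7 = (V*(2*V))/7 = (2*V²)/7 = 2*V²/7)
c(-2, -25) + Z(72) = 2*(-25)/(-189 - 2) + (2/7)*72² = 2*(-25)/(-191) + (2/7)*5184 = 2*(-25)*(-1/191) + 10368/7 = 50/191 + 10368/7 = 1980638/1337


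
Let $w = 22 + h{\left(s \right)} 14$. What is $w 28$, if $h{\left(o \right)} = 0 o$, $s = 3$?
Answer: $616$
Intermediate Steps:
$h{\left(o \right)} = 0$
$w = 22$ ($w = 22 + 0 \cdot 14 = 22 + 0 = 22$)
$w 28 = 22 \cdot 28 = 616$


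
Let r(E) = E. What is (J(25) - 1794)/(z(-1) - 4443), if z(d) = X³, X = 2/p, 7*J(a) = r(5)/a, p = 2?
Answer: 62789/155470 ≈ 0.40387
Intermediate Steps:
J(a) = 5/(7*a) (J(a) = (5/a)/7 = 5/(7*a))
X = 1 (X = 2/2 = 2*(½) = 1)
z(d) = 1 (z(d) = 1³ = 1)
(J(25) - 1794)/(z(-1) - 4443) = ((5/7)/25 - 1794)/(1 - 4443) = ((5/7)*(1/25) - 1794)/(-4442) = (1/35 - 1794)*(-1/4442) = -62789/35*(-1/4442) = 62789/155470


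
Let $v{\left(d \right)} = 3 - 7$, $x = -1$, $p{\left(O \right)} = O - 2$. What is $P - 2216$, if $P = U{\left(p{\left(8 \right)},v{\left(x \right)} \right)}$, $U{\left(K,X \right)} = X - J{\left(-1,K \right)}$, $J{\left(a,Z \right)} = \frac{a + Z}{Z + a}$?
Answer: $-2221$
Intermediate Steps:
$p{\left(O \right)} = -2 + O$
$J{\left(a,Z \right)} = 1$ ($J{\left(a,Z \right)} = \frac{Z + a}{Z + a} = 1$)
$v{\left(d \right)} = -4$ ($v{\left(d \right)} = 3 - 7 = -4$)
$U{\left(K,X \right)} = -1 + X$ ($U{\left(K,X \right)} = X - 1 = -1 + X$)
$P = -5$ ($P = -1 - 4 = -5$)
$P - 2216 = -5 - 2216 = -2221$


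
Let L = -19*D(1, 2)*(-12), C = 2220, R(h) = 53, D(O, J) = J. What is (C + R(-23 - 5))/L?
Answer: 2273/456 ≈ 4.9846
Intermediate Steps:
L = 456 (L = -19*2*(-12) = -38*(-12) = 456)
(C + R(-23 - 5))/L = (2220 + 53)/456 = 2273*(1/456) = 2273/456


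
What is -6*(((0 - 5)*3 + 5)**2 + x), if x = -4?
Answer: -576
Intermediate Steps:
-6*(((0 - 5)*3 + 5)**2 + x) = -6*(((0 - 5)*3 + 5)**2 - 4) = -6*((-5*3 + 5)**2 - 4) = -6*((-15 + 5)**2 - 4) = -6*((-10)**2 - 4) = -6*(100 - 4) = -6*96 = -576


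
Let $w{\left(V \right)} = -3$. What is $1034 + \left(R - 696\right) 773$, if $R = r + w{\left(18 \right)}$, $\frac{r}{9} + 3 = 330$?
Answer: $1735646$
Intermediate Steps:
$r = 2943$ ($r = -27 + 9 \cdot 330 = -27 + 2970 = 2943$)
$R = 2940$ ($R = 2943 - 3 = 2940$)
$1034 + \left(R - 696\right) 773 = 1034 + \left(2940 - 696\right) 773 = 1034 + 2244 \cdot 773 = 1034 + 1734612 = 1735646$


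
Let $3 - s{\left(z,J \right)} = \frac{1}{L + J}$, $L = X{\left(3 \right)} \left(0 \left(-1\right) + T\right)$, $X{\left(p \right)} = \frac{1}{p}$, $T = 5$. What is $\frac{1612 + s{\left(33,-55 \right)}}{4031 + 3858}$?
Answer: $\frac{258403}{1262240} \approx 0.20472$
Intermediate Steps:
$L = \frac{5}{3}$ ($L = \frac{0 \left(-1\right) + 5}{3} = \frac{0 + 5}{3} = \frac{1}{3} \cdot 5 = \frac{5}{3} \approx 1.6667$)
$s{\left(z,J \right)} = 3 - \frac{1}{\frac{5}{3} + J}$
$\frac{1612 + s{\left(33,-55 \right)}}{4031 + 3858} = \frac{1612 + \frac{3 \left(4 + 3 \left(-55\right)\right)}{5 + 3 \left(-55\right)}}{4031 + 3858} = \frac{1612 + \frac{3 \left(4 - 165\right)}{5 - 165}}{7889} = \left(1612 + 3 \frac{1}{-160} \left(-161\right)\right) \frac{1}{7889} = \left(1612 + 3 \left(- \frac{1}{160}\right) \left(-161\right)\right) \frac{1}{7889} = \left(1612 + \frac{483}{160}\right) \frac{1}{7889} = \frac{258403}{160} \cdot \frac{1}{7889} = \frac{258403}{1262240}$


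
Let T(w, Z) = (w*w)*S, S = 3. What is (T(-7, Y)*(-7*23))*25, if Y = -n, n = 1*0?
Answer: -591675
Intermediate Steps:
n = 0
Y = 0 (Y = -1*0 = 0)
T(w, Z) = 3*w² (T(w, Z) = (w*w)*3 = w²*3 = 3*w²)
(T(-7, Y)*(-7*23))*25 = ((3*(-7)²)*(-7*23))*25 = ((3*49)*(-161))*25 = (147*(-161))*25 = -23667*25 = -591675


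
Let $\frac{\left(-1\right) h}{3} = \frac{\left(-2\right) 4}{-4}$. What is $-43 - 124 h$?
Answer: $701$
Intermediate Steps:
$h = -6$ ($h = - 3 \frac{\left(-2\right) 4}{-4} = - 3 \left(\left(-8\right) \left(- \frac{1}{4}\right)\right) = \left(-3\right) 2 = -6$)
$-43 - 124 h = -43 - -744 = -43 + 744 = 701$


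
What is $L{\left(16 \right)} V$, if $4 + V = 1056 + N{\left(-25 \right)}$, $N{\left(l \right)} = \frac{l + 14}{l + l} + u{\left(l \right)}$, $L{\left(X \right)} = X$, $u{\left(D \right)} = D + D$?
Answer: $\frac{400888}{25} \approx 16036.0$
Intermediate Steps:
$u{\left(D \right)} = 2 D$
$N{\left(l \right)} = 2 l + \frac{14 + l}{2 l}$ ($N{\left(l \right)} = \frac{l + 14}{l + l} + 2 l = \frac{14 + l}{2 l} + 2 l = 2 l + \frac{14 + l}{2 l}$)
$V = \frac{50111}{50}$ ($V = -4 + \left(1056 + \left(\frac{1}{2} + 2 \left(-25\right) + \frac{7}{-25}\right)\right) = -4 + \left(1056 + \left(\frac{1}{2} - 50 + 7 \left(- \frac{1}{25}\right)\right)\right) = -4 + \left(1056 - \frac{2489}{50}\right) = -4 + \frac{50311}{50} = \frac{50111}{50} \approx 1002.2$)
$L{\left(16 \right)} V = 16 \cdot \frac{50111}{50} = \frac{400888}{25}$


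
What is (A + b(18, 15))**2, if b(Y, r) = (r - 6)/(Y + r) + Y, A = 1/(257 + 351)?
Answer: 14937483961/44729344 ≈ 333.95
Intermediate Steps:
A = 1/608 ≈ 0.0016447
b(Y, r) = Y + (-6 + r)/(Y + r) (b(Y, r) = (-6 + r)/(Y + r) + Y = Y + (-6 + r)/(Y + r))
(A + b(18, 15))**2 = (1/608 + (-6 + 15 + 18**2 + 18*15)/(18 + 15))**2 = (1/608 + (-6 + 15 + 324 + 270)/33)**2 = (1/608 + (1/33)*603)**2 = (1/608 + 201/11)**2 = (122219/6688)**2 = 14937483961/44729344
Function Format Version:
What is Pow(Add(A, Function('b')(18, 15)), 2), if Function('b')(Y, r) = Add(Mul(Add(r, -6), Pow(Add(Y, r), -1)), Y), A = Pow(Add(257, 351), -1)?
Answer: Rational(14937483961, 44729344) ≈ 333.95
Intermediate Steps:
A = Rational(1, 608) (A = Pow(608, -1) = Rational(1, 608) ≈ 0.0016447)
Function('b')(Y, r) = Add(Y, Mul(Pow(Add(Y, r), -1), Add(-6, r))) (Function('b')(Y, r) = Add(Mul(Add(-6, r), Pow(Add(Y, r), -1)), Y) = Add(Mul(Pow(Add(Y, r), -1), Add(-6, r)), Y) = Add(Y, Mul(Pow(Add(Y, r), -1), Add(-6, r))))
Pow(Add(A, Function('b')(18, 15)), 2) = Pow(Add(Rational(1, 608), Mul(Pow(Add(18, 15), -1), Add(-6, 15, Pow(18, 2), Mul(18, 15)))), 2) = Pow(Add(Rational(1, 608), Mul(Pow(33, -1), Add(-6, 15, 324, 270))), 2) = Pow(Add(Rational(1, 608), Mul(Rational(1, 33), 603)), 2) = Pow(Add(Rational(1, 608), Rational(201, 11)), 2) = Pow(Rational(122219, 6688), 2) = Rational(14937483961, 44729344)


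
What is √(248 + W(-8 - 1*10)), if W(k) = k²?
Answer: 2*√143 ≈ 23.917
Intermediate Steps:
√(248 + W(-8 - 1*10)) = √(248 + (-8 - 1*10)²) = √(248 + (-8 - 10)²) = √(248 + (-18)²) = √(248 + 324) = √572 = 2*√143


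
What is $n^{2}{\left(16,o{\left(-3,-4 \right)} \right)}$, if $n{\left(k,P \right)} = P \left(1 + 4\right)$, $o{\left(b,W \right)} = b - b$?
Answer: $0$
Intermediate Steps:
$o{\left(b,W \right)} = 0$
$n{\left(k,P \right)} = 5 P$ ($n{\left(k,P \right)} = P 5 = 5 P$)
$n^{2}{\left(16,o{\left(-3,-4 \right)} \right)} = \left(5 \cdot 0\right)^{2} = 0^{2} = 0$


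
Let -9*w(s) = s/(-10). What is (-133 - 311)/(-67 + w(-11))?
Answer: 39960/6041 ≈ 6.6148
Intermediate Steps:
w(s) = s/90 (w(s) = -s/(9*(-10)) = -s*(-1)/(9*10) = -(-1)*s/90 = s/90)
(-133 - 311)/(-67 + w(-11)) = (-133 - 311)/(-67 + (1/90)*(-11)) = -444/(-67 - 11/90) = -444/(-6041/90) = -444*(-90/6041) = 39960/6041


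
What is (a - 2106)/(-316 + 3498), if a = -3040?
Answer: -2573/1591 ≈ -1.6172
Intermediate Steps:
(a - 2106)/(-316 + 3498) = (-3040 - 2106)/(-316 + 3498) = -5146/3182 = -5146*1/3182 = -2573/1591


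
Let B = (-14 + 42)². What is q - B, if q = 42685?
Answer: 41901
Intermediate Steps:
B = 784 (B = 28² = 784)
q - B = 42685 - 1*784 = 42685 - 784 = 41901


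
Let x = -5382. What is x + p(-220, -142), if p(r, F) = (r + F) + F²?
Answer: 14420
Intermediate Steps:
p(r, F) = F + r + F² (p(r, F) = (F + r) + F² = F + r + F²)
x + p(-220, -142) = -5382 + (-142 - 220 + (-142)²) = -5382 + (-142 - 220 + 20164) = -5382 + 19802 = 14420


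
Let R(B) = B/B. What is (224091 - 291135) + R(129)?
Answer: -67043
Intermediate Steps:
R(B) = 1
(224091 - 291135) + R(129) = (224091 - 291135) + 1 = -67044 + 1 = -67043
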